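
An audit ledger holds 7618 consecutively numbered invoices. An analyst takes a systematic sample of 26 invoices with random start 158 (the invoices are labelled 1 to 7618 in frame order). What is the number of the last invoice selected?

k = 7618/26 = 293
26th selection = r + (26−1)·k = 158 + 25×293 = 158 + 7325 = 7483

7483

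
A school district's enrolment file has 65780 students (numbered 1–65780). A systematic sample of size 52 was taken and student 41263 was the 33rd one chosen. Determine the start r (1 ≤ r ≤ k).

k = 65780/52 = 1265
r = 41263 − (33−1)×1265 = 41263 − 40480 = 783

783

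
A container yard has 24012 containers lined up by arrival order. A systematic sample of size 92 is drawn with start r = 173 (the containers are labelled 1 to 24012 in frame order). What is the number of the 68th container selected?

17660

k = 24012/92 = 261
68th selection = r + (68−1)·k = 173 + 67×261 = 173 + 17487 = 17660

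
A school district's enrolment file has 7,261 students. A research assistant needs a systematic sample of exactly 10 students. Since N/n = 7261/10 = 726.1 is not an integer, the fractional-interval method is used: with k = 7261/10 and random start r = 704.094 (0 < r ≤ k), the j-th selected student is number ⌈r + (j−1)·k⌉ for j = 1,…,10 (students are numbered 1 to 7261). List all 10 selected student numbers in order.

j=1: r + 0k = 704.094 → ⌈·⌉ = 705
j=2: r + 1k = 1430.194 → ⌈·⌉ = 1431
j=3: r + 2k = 2156.294 → ⌈·⌉ = 2157
j=4: r + 3k = 2882.394 → ⌈·⌉ = 2883
j=5: r + 4k = 3608.494 → ⌈·⌉ = 3609
j=6: r + 5k = 4334.594 → ⌈·⌉ = 4335
j=7: r + 6k = 5060.694 → ⌈·⌉ = 5061
j=8: r + 7k = 5786.794 → ⌈·⌉ = 5787
j=9: r + 8k = 6512.894 → ⌈·⌉ = 6513
j=10: r + 9k = 7238.994 → ⌈·⌉ = 7239

705, 1431, 2157, 2883, 3609, 4335, 5061, 5787, 6513, 7239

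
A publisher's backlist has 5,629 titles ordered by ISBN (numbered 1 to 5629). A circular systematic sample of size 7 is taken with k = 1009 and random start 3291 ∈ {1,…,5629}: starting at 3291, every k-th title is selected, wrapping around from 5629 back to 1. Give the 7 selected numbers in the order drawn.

Selection 1: 3291
Selection 2: 3291 + 1009 = 4300
Selection 3: 4300 + 1009 = 5309
Selection 4: 5309 + 1009 = 6318 → 6318 − 5629 = 689
Selection 5: 689 + 1009 = 1698
Selection 6: 1698 + 1009 = 2707
Selection 7: 2707 + 1009 = 3716

3291, 4300, 5309, 689, 1698, 2707, 3716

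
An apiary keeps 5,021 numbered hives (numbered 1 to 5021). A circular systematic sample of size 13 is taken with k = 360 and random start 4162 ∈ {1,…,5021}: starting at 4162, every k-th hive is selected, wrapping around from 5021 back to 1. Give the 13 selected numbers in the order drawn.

4162, 4522, 4882, 221, 581, 941, 1301, 1661, 2021, 2381, 2741, 3101, 3461

Selection 1: 4162
Selection 2: 4162 + 360 = 4522
Selection 3: 4522 + 360 = 4882
Selection 4: 4882 + 360 = 5242 → 5242 − 5021 = 221
Selection 5: 221 + 360 = 581
Selection 6: 581 + 360 = 941
Selection 7: 941 + 360 = 1301
Selection 8: 1301 + 360 = 1661
Selection 9: 1661 + 360 = 2021
Selection 10: 2021 + 360 = 2381
Selection 11: 2381 + 360 = 2741
Selection 12: 2741 + 360 = 3101
Selection 13: 3101 + 360 = 3461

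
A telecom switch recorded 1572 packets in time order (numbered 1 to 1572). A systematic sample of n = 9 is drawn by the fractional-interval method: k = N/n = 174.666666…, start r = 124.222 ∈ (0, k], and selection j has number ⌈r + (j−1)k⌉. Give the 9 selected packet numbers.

j=1: r + 0k = 124.222 → ⌈·⌉ = 125
j=2: r + 1k = 298.888666… → ⌈·⌉ = 299
j=3: r + 2k = 473.555333… → ⌈·⌉ = 474
j=4: r + 3k = 648.222 → ⌈·⌉ = 649
j=5: r + 4k = 822.888666… → ⌈·⌉ = 823
j=6: r + 5k = 997.555333… → ⌈·⌉ = 998
j=7: r + 6k = 1172.222 → ⌈·⌉ = 1173
j=8: r + 7k = 1346.888666… → ⌈·⌉ = 1347
j=9: r + 8k = 1521.555333… → ⌈·⌉ = 1522

125, 299, 474, 649, 823, 998, 1173, 1347, 1522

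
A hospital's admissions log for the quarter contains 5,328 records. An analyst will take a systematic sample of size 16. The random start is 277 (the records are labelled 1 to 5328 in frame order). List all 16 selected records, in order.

k = N/n = 5328/16 = 333
record 1: 277
record 2: 277 + 333 = 610
record 3: 610 + 333 = 943
record 4: 943 + 333 = 1276
record 5: 1276 + 333 = 1609
record 6: 1609 + 333 = 1942
record 7: 1942 + 333 = 2275
record 8: 2275 + 333 = 2608
record 9: 2608 + 333 = 2941
record 10: 2941 + 333 = 3274
record 11: 3274 + 333 = 3607
record 12: 3607 + 333 = 3940
record 13: 3940 + 333 = 4273
record 14: 4273 + 333 = 4606
record 15: 4606 + 333 = 4939
record 16: 4939 + 333 = 5272

277, 610, 943, 1276, 1609, 1942, 2275, 2608, 2941, 3274, 3607, 3940, 4273, 4606, 4939, 5272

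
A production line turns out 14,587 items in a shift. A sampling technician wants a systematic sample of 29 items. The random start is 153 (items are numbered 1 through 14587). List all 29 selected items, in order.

153, 656, 1159, 1662, 2165, 2668, 3171, 3674, 4177, 4680, 5183, 5686, 6189, 6692, 7195, 7698, 8201, 8704, 9207, 9710, 10213, 10716, 11219, 11722, 12225, 12728, 13231, 13734, 14237

k = N/n = 14587/29 = 503
item 1: 153
item 2: 153 + 503 = 656
item 3: 656 + 503 = 1159
item 4: 1159 + 503 = 1662
item 5: 1662 + 503 = 2165
item 6: 2165 + 503 = 2668
item 7: 2668 + 503 = 3171
item 8: 3171 + 503 = 3674
item 9: 3674 + 503 = 4177
item 10: 4177 + 503 = 4680
item 11: 4680 + 503 = 5183
item 12: 5183 + 503 = 5686
item 13: 5686 + 503 = 6189
item 14: 6189 + 503 = 6692
item 15: 6692 + 503 = 7195
item 16: 7195 + 503 = 7698
item 17: 7698 + 503 = 8201
item 18: 8201 + 503 = 8704
item 19: 8704 + 503 = 9207
item 20: 9207 + 503 = 9710
item 21: 9710 + 503 = 10213
item 22: 10213 + 503 = 10716
item 23: 10716 + 503 = 11219
item 24: 11219 + 503 = 11722
item 25: 11722 + 503 = 12225
item 26: 12225 + 503 = 12728
item 27: 12728 + 503 = 13231
item 28: 13231 + 503 = 13734
item 29: 13734 + 503 = 14237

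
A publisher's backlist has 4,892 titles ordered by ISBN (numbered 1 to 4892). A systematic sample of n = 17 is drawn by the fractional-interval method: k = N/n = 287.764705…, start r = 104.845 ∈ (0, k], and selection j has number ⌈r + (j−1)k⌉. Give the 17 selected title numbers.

j=1: r + 0k = 104.845 → ⌈·⌉ = 105
j=2: r + 1k = 392.609705… → ⌈·⌉ = 393
j=3: r + 2k = 680.374411… → ⌈·⌉ = 681
j=4: r + 3k = 968.139117… → ⌈·⌉ = 969
j=5: r + 4k = 1255.903823… → ⌈·⌉ = 1256
j=6: r + 5k = 1543.668529… → ⌈·⌉ = 1544
j=7: r + 6k = 1831.433235… → ⌈·⌉ = 1832
j=8: r + 7k = 2119.197941… → ⌈·⌉ = 2120
j=9: r + 8k = 2406.962647… → ⌈·⌉ = 2407
j=10: r + 9k = 2694.727352… → ⌈·⌉ = 2695
j=11: r + 10k = 2982.492058… → ⌈·⌉ = 2983
j=12: r + 11k = 3270.256764… → ⌈·⌉ = 3271
j=13: r + 12k = 3558.021470… → ⌈·⌉ = 3559
j=14: r + 13k = 3845.786176… → ⌈·⌉ = 3846
j=15: r + 14k = 4133.550882… → ⌈·⌉ = 4134
j=16: r + 15k = 4421.315588… → ⌈·⌉ = 4422
j=17: r + 16k = 4709.080294… → ⌈·⌉ = 4710

105, 393, 681, 969, 1256, 1544, 1832, 2120, 2407, 2695, 2983, 3271, 3559, 3846, 4134, 4422, 4710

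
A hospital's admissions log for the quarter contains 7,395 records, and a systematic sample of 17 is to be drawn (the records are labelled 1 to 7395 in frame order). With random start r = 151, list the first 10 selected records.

151, 586, 1021, 1456, 1891, 2326, 2761, 3196, 3631, 4066

k = N/n = 7395/17 = 435
record 1: 151
record 2: 151 + 435 = 586
record 3: 586 + 435 = 1021
record 4: 1021 + 435 = 1456
record 5: 1456 + 435 = 1891
record 6: 1891 + 435 = 2326
record 7: 2326 + 435 = 2761
record 8: 2761 + 435 = 3196
record 9: 3196 + 435 = 3631
record 10: 3631 + 435 = 4066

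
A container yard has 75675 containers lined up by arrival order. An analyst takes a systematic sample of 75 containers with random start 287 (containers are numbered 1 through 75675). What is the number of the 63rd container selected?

62845

k = 75675/75 = 1009
63rd selection = r + (63−1)·k = 287 + 62×1009 = 287 + 62558 = 62845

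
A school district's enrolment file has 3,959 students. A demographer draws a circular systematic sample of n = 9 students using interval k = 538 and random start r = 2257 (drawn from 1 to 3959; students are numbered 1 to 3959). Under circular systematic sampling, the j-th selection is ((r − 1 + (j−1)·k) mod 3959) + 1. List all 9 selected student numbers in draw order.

Selection 1: 2257
Selection 2: 2257 + 538 = 2795
Selection 3: 2795 + 538 = 3333
Selection 4: 3333 + 538 = 3871
Selection 5: 3871 + 538 = 4409 → 4409 − 3959 = 450
Selection 6: 450 + 538 = 988
Selection 7: 988 + 538 = 1526
Selection 8: 1526 + 538 = 2064
Selection 9: 2064 + 538 = 2602

2257, 2795, 3333, 3871, 450, 988, 1526, 2064, 2602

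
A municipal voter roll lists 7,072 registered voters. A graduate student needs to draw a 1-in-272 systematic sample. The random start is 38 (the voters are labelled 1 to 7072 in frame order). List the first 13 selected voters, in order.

voter 1: 38
voter 2: 38 + 272 = 310
voter 3: 310 + 272 = 582
voter 4: 582 + 272 = 854
voter 5: 854 + 272 = 1126
voter 6: 1126 + 272 = 1398
voter 7: 1398 + 272 = 1670
voter 8: 1670 + 272 = 1942
voter 9: 1942 + 272 = 2214
voter 10: 2214 + 272 = 2486
voter 11: 2486 + 272 = 2758
voter 12: 2758 + 272 = 3030
voter 13: 3030 + 272 = 3302

38, 310, 582, 854, 1126, 1398, 1670, 1942, 2214, 2486, 2758, 3030, 3302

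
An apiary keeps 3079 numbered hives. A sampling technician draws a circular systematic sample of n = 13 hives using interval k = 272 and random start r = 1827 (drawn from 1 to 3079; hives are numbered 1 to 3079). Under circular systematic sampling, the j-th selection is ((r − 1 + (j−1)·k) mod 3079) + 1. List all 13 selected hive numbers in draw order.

Selection 1: 1827
Selection 2: 1827 + 272 = 2099
Selection 3: 2099 + 272 = 2371
Selection 4: 2371 + 272 = 2643
Selection 5: 2643 + 272 = 2915
Selection 6: 2915 + 272 = 3187 → 3187 − 3079 = 108
Selection 7: 108 + 272 = 380
Selection 8: 380 + 272 = 652
Selection 9: 652 + 272 = 924
Selection 10: 924 + 272 = 1196
Selection 11: 1196 + 272 = 1468
Selection 12: 1468 + 272 = 1740
Selection 13: 1740 + 272 = 2012

1827, 2099, 2371, 2643, 2915, 108, 380, 652, 924, 1196, 1468, 1740, 2012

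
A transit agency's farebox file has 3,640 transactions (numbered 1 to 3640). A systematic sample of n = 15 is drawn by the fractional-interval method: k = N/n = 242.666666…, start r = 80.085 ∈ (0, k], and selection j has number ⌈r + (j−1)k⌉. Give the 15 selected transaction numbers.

81, 323, 566, 809, 1051, 1294, 1537, 1779, 2022, 2265, 2507, 2750, 2993, 3235, 3478

j=1: r + 0k = 80.085 → ⌈·⌉ = 81
j=2: r + 1k = 322.751666… → ⌈·⌉ = 323
j=3: r + 2k = 565.418333… → ⌈·⌉ = 566
j=4: r + 3k = 808.085 → ⌈·⌉ = 809
j=5: r + 4k = 1050.751666… → ⌈·⌉ = 1051
j=6: r + 5k = 1293.418333… → ⌈·⌉ = 1294
j=7: r + 6k = 1536.085 → ⌈·⌉ = 1537
j=8: r + 7k = 1778.751666… → ⌈·⌉ = 1779
j=9: r + 8k = 2021.418333… → ⌈·⌉ = 2022
j=10: r + 9k = 2264.085 → ⌈·⌉ = 2265
j=11: r + 10k = 2506.751666… → ⌈·⌉ = 2507
j=12: r + 11k = 2749.418333… → ⌈·⌉ = 2750
j=13: r + 12k = 2992.085 → ⌈·⌉ = 2993
j=14: r + 13k = 3234.751666… → ⌈·⌉ = 3235
j=15: r + 14k = 3477.418333… → ⌈·⌉ = 3478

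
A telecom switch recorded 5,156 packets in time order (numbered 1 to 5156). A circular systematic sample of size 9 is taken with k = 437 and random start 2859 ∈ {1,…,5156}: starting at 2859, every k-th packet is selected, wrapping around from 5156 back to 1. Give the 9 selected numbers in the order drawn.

Selection 1: 2859
Selection 2: 2859 + 437 = 3296
Selection 3: 3296 + 437 = 3733
Selection 4: 3733 + 437 = 4170
Selection 5: 4170 + 437 = 4607
Selection 6: 4607 + 437 = 5044
Selection 7: 5044 + 437 = 5481 → 5481 − 5156 = 325
Selection 8: 325 + 437 = 762
Selection 9: 762 + 437 = 1199

2859, 3296, 3733, 4170, 4607, 5044, 325, 762, 1199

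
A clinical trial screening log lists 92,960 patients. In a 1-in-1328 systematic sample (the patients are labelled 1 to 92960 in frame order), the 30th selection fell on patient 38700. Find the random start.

188

k = 1328
r = 38700 − (30−1)×1328 = 38700 − 38512 = 188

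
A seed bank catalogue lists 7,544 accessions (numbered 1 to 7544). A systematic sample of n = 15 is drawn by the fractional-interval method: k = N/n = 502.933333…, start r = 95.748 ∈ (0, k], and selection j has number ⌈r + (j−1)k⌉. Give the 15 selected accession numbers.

j=1: r + 0k = 95.748 → ⌈·⌉ = 96
j=2: r + 1k = 598.681333… → ⌈·⌉ = 599
j=3: r + 2k = 1101.614666… → ⌈·⌉ = 1102
j=4: r + 3k = 1604.548 → ⌈·⌉ = 1605
j=5: r + 4k = 2107.481333… → ⌈·⌉ = 2108
j=6: r + 5k = 2610.414666… → ⌈·⌉ = 2611
j=7: r + 6k = 3113.348 → ⌈·⌉ = 3114
j=8: r + 7k = 3616.281333… → ⌈·⌉ = 3617
j=9: r + 8k = 4119.214666… → ⌈·⌉ = 4120
j=10: r + 9k = 4622.148 → ⌈·⌉ = 4623
j=11: r + 10k = 5125.081333… → ⌈·⌉ = 5126
j=12: r + 11k = 5628.014666… → ⌈·⌉ = 5629
j=13: r + 12k = 6130.948 → ⌈·⌉ = 6131
j=14: r + 13k = 6633.881333… → ⌈·⌉ = 6634
j=15: r + 14k = 7136.814666… → ⌈·⌉ = 7137

96, 599, 1102, 1605, 2108, 2611, 3114, 3617, 4120, 4623, 5126, 5629, 6131, 6634, 7137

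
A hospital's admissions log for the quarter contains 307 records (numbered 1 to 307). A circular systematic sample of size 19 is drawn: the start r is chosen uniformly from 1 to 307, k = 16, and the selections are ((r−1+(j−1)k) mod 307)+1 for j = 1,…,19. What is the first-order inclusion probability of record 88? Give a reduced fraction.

19/307

For each position j, as r ranges over 1…307 the j-th selection hits every record exactly once, so record 88 is selected for exactly 19 of the 307 starts.
Inclusion probability = 19/307.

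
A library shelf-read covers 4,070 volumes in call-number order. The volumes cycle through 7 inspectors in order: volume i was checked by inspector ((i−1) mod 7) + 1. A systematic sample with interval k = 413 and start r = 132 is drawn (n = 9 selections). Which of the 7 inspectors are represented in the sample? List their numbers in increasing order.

Consecutive selections differ by k = 413, so their inspector numbers differ by 413 mod 7 = 0.
gcd(413, 7) = 7, so the sample visits 7/7 = 1 distinct residues mod 7.
Start 132 is inspector 6; the inspectors hit are 6.

6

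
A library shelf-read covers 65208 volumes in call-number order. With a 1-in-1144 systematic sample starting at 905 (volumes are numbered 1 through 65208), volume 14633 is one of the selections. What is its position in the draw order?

k = 1144
position = (14633 − 905)/1144 + 1 = 13728/1144 + 1 = 12 + 1 = 13

13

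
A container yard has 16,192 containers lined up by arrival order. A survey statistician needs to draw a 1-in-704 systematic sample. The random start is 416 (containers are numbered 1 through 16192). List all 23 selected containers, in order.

416, 1120, 1824, 2528, 3232, 3936, 4640, 5344, 6048, 6752, 7456, 8160, 8864, 9568, 10272, 10976, 11680, 12384, 13088, 13792, 14496, 15200, 15904

container 1: 416
container 2: 416 + 704 = 1120
container 3: 1120 + 704 = 1824
container 4: 1824 + 704 = 2528
container 5: 2528 + 704 = 3232
container 6: 3232 + 704 = 3936
container 7: 3936 + 704 = 4640
container 8: 4640 + 704 = 5344
container 9: 5344 + 704 = 6048
container 10: 6048 + 704 = 6752
container 11: 6752 + 704 = 7456
container 12: 7456 + 704 = 8160
container 13: 8160 + 704 = 8864
container 14: 8864 + 704 = 9568
container 15: 9568 + 704 = 10272
container 16: 10272 + 704 = 10976
container 17: 10976 + 704 = 11680
container 18: 11680 + 704 = 12384
container 19: 12384 + 704 = 13088
container 20: 13088 + 704 = 13792
container 21: 13792 + 704 = 14496
container 22: 14496 + 704 = 15200
container 23: 15200 + 704 = 15904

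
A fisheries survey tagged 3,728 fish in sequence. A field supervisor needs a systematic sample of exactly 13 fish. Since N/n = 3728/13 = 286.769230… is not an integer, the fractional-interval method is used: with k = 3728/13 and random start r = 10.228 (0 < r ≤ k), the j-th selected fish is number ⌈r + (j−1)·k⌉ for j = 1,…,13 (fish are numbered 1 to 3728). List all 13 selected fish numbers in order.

11, 297, 584, 871, 1158, 1445, 1731, 2018, 2305, 2592, 2878, 3165, 3452

j=1: r + 0k = 10.228 → ⌈·⌉ = 11
j=2: r + 1k = 296.997230… → ⌈·⌉ = 297
j=3: r + 2k = 583.766461… → ⌈·⌉ = 584
j=4: r + 3k = 870.535692… → ⌈·⌉ = 871
j=5: r + 4k = 1157.304923… → ⌈·⌉ = 1158
j=6: r + 5k = 1444.074153… → ⌈·⌉ = 1445
j=7: r + 6k = 1730.843384… → ⌈·⌉ = 1731
j=8: r + 7k = 2017.612615… → ⌈·⌉ = 2018
j=9: r + 8k = 2304.381846… → ⌈·⌉ = 2305
j=10: r + 9k = 2591.151076… → ⌈·⌉ = 2592
j=11: r + 10k = 2877.920307… → ⌈·⌉ = 2878
j=12: r + 11k = 3164.689538… → ⌈·⌉ = 3165
j=13: r + 12k = 3451.458769… → ⌈·⌉ = 3452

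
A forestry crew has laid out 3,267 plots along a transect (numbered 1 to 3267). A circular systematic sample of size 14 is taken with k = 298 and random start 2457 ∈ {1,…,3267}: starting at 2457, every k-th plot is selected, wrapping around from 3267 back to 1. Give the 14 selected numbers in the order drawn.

Selection 1: 2457
Selection 2: 2457 + 298 = 2755
Selection 3: 2755 + 298 = 3053
Selection 4: 3053 + 298 = 3351 → 3351 − 3267 = 84
Selection 5: 84 + 298 = 382
Selection 6: 382 + 298 = 680
Selection 7: 680 + 298 = 978
Selection 8: 978 + 298 = 1276
Selection 9: 1276 + 298 = 1574
Selection 10: 1574 + 298 = 1872
Selection 11: 1872 + 298 = 2170
Selection 12: 2170 + 298 = 2468
Selection 13: 2468 + 298 = 2766
Selection 14: 2766 + 298 = 3064

2457, 2755, 3053, 84, 382, 680, 978, 1276, 1574, 1872, 2170, 2468, 2766, 3064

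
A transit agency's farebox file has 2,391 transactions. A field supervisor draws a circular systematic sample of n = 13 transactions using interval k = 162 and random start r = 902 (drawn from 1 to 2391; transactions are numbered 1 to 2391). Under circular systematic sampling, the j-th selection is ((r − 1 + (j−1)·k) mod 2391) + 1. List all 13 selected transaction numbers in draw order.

Selection 1: 902
Selection 2: 902 + 162 = 1064
Selection 3: 1064 + 162 = 1226
Selection 4: 1226 + 162 = 1388
Selection 5: 1388 + 162 = 1550
Selection 6: 1550 + 162 = 1712
Selection 7: 1712 + 162 = 1874
Selection 8: 1874 + 162 = 2036
Selection 9: 2036 + 162 = 2198
Selection 10: 2198 + 162 = 2360
Selection 11: 2360 + 162 = 2522 → 2522 − 2391 = 131
Selection 12: 131 + 162 = 293
Selection 13: 293 + 162 = 455

902, 1064, 1226, 1388, 1550, 1712, 1874, 2036, 2198, 2360, 131, 293, 455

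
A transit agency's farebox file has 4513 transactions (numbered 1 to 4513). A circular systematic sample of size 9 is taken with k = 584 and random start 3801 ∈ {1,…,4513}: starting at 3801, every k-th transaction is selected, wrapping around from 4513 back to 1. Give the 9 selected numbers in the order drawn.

3801, 4385, 456, 1040, 1624, 2208, 2792, 3376, 3960

Selection 1: 3801
Selection 2: 3801 + 584 = 4385
Selection 3: 4385 + 584 = 4969 → 4969 − 4513 = 456
Selection 4: 456 + 584 = 1040
Selection 5: 1040 + 584 = 1624
Selection 6: 1624 + 584 = 2208
Selection 7: 2208 + 584 = 2792
Selection 8: 2792 + 584 = 3376
Selection 9: 3376 + 584 = 3960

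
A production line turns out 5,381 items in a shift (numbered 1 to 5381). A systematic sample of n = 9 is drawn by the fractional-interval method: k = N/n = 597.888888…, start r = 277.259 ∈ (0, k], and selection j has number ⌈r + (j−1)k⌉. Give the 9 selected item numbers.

j=1: r + 0k = 277.259 → ⌈·⌉ = 278
j=2: r + 1k = 875.147888… → ⌈·⌉ = 876
j=3: r + 2k = 1473.036777… → ⌈·⌉ = 1474
j=4: r + 3k = 2070.925666… → ⌈·⌉ = 2071
j=5: r + 4k = 2668.814555… → ⌈·⌉ = 2669
j=6: r + 5k = 3266.703444… → ⌈·⌉ = 3267
j=7: r + 6k = 3864.592333… → ⌈·⌉ = 3865
j=8: r + 7k = 4462.481222… → ⌈·⌉ = 4463
j=9: r + 8k = 5060.370111… → ⌈·⌉ = 5061

278, 876, 1474, 2071, 2669, 3267, 3865, 4463, 5061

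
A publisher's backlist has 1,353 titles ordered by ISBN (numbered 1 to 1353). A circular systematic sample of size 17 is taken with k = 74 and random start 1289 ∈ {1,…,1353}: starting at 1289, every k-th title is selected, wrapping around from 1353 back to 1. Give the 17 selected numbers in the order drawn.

Selection 1: 1289
Selection 2: 1289 + 74 = 1363 → 1363 − 1353 = 10
Selection 3: 10 + 74 = 84
Selection 4: 84 + 74 = 158
Selection 5: 158 + 74 = 232
Selection 6: 232 + 74 = 306
Selection 7: 306 + 74 = 380
Selection 8: 380 + 74 = 454
Selection 9: 454 + 74 = 528
Selection 10: 528 + 74 = 602
Selection 11: 602 + 74 = 676
Selection 12: 676 + 74 = 750
Selection 13: 750 + 74 = 824
Selection 14: 824 + 74 = 898
Selection 15: 898 + 74 = 972
Selection 16: 972 + 74 = 1046
Selection 17: 1046 + 74 = 1120

1289, 10, 84, 158, 232, 306, 380, 454, 528, 602, 676, 750, 824, 898, 972, 1046, 1120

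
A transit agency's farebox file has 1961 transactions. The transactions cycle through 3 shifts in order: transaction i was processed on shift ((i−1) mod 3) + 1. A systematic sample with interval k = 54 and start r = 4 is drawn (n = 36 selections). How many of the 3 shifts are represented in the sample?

1

Consecutive selections differ by k = 54, so their shift numbers differ by 54 mod 3 = 0.
gcd(54, 3) = 3, so the sample visits 3/3 = 1 distinct residues mod 3.
Start 4 is shift 1; the shifts hit are 1.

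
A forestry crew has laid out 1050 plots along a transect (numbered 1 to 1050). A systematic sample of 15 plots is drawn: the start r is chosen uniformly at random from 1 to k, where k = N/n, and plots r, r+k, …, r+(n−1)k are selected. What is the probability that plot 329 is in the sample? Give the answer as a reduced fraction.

1/70

k = 1050/15 = 70.
Plot 329 is selected iff r ≡ 329 (mod 70); exactly one such r in {1,…,70}.
Inclusion probability = 1/70.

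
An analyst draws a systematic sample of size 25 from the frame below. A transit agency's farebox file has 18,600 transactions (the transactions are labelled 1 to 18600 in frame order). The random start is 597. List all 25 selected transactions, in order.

597, 1341, 2085, 2829, 3573, 4317, 5061, 5805, 6549, 7293, 8037, 8781, 9525, 10269, 11013, 11757, 12501, 13245, 13989, 14733, 15477, 16221, 16965, 17709, 18453

k = N/n = 18600/25 = 744
transaction 1: 597
transaction 2: 597 + 744 = 1341
transaction 3: 1341 + 744 = 2085
transaction 4: 2085 + 744 = 2829
transaction 5: 2829 + 744 = 3573
transaction 6: 3573 + 744 = 4317
transaction 7: 4317 + 744 = 5061
transaction 8: 5061 + 744 = 5805
transaction 9: 5805 + 744 = 6549
transaction 10: 6549 + 744 = 7293
transaction 11: 7293 + 744 = 8037
transaction 12: 8037 + 744 = 8781
transaction 13: 8781 + 744 = 9525
transaction 14: 9525 + 744 = 10269
transaction 15: 10269 + 744 = 11013
transaction 16: 11013 + 744 = 11757
transaction 17: 11757 + 744 = 12501
transaction 18: 12501 + 744 = 13245
transaction 19: 13245 + 744 = 13989
transaction 20: 13989 + 744 = 14733
transaction 21: 14733 + 744 = 15477
transaction 22: 15477 + 744 = 16221
transaction 23: 16221 + 744 = 16965
transaction 24: 16965 + 744 = 17709
transaction 25: 17709 + 744 = 18453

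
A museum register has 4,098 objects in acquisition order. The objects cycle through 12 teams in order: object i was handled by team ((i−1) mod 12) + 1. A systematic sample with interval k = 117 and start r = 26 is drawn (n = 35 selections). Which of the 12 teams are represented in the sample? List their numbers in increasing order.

2, 5, 8, 11

Consecutive selections differ by k = 117, so their team numbers differ by 117 mod 12 = 9.
gcd(117, 12) = 3, so the sample visits 12/3 = 4 distinct residues mod 12.
Start 26 is team 2; the teams hit are 2, 5, 8, 11.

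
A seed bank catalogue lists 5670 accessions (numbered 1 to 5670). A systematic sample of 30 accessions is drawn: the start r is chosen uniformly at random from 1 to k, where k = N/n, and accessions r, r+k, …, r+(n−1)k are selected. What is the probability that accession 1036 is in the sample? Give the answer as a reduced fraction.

1/189

k = 5670/30 = 189.
Accession 1036 is selected iff r ≡ 1036 (mod 189); exactly one such r in {1,…,189}.
Inclusion probability = 1/189.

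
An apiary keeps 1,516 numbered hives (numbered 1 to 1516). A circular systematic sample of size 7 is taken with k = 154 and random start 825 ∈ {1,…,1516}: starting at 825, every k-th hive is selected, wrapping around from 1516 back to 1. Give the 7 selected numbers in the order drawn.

Selection 1: 825
Selection 2: 825 + 154 = 979
Selection 3: 979 + 154 = 1133
Selection 4: 1133 + 154 = 1287
Selection 5: 1287 + 154 = 1441
Selection 6: 1441 + 154 = 1595 → 1595 − 1516 = 79
Selection 7: 79 + 154 = 233

825, 979, 1133, 1287, 1441, 79, 233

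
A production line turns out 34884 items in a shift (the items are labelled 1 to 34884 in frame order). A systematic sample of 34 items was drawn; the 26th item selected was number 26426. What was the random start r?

k = 34884/34 = 1026
r = 26426 − (26−1)×1026 = 26426 − 25650 = 776

776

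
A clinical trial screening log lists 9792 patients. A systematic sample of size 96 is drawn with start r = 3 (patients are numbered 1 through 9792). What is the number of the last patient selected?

9693

k = 9792/96 = 102
96th selection = r + (96−1)·k = 3 + 95×102 = 3 + 9690 = 9693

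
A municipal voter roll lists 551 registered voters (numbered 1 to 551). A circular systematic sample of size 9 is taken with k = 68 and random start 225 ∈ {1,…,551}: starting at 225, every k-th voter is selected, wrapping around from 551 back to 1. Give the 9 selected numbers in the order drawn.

Selection 1: 225
Selection 2: 225 + 68 = 293
Selection 3: 293 + 68 = 361
Selection 4: 361 + 68 = 429
Selection 5: 429 + 68 = 497
Selection 6: 497 + 68 = 565 → 565 − 551 = 14
Selection 7: 14 + 68 = 82
Selection 8: 82 + 68 = 150
Selection 9: 150 + 68 = 218

225, 293, 361, 429, 497, 14, 82, 150, 218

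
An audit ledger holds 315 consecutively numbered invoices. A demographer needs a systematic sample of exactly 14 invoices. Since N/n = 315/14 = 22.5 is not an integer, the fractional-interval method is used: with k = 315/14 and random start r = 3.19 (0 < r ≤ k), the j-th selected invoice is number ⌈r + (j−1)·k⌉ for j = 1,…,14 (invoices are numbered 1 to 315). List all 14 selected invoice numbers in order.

j=1: r + 0k = 3.19 → ⌈·⌉ = 4
j=2: r + 1k = 25.69 → ⌈·⌉ = 26
j=3: r + 2k = 48.19 → ⌈·⌉ = 49
j=4: r + 3k = 70.69 → ⌈·⌉ = 71
j=5: r + 4k = 93.19 → ⌈·⌉ = 94
j=6: r + 5k = 115.69 → ⌈·⌉ = 116
j=7: r + 6k = 138.19 → ⌈·⌉ = 139
j=8: r + 7k = 160.69 → ⌈·⌉ = 161
j=9: r + 8k = 183.19 → ⌈·⌉ = 184
j=10: r + 9k = 205.69 → ⌈·⌉ = 206
j=11: r + 10k = 228.19 → ⌈·⌉ = 229
j=12: r + 11k = 250.69 → ⌈·⌉ = 251
j=13: r + 12k = 273.19 → ⌈·⌉ = 274
j=14: r + 13k = 295.69 → ⌈·⌉ = 296

4, 26, 49, 71, 94, 116, 139, 161, 184, 206, 229, 251, 274, 296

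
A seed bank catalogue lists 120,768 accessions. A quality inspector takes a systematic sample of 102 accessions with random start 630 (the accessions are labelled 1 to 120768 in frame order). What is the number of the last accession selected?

k = 120768/102 = 1184
102nd selection = r + (102−1)·k = 630 + 101×1184 = 630 + 119584 = 120214

120214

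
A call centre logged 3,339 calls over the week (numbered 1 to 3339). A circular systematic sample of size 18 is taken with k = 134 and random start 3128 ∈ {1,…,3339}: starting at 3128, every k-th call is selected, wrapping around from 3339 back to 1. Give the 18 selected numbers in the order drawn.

Selection 1: 3128
Selection 2: 3128 + 134 = 3262
Selection 3: 3262 + 134 = 3396 → 3396 − 3339 = 57
Selection 4: 57 + 134 = 191
Selection 5: 191 + 134 = 325
Selection 6: 325 + 134 = 459
Selection 7: 459 + 134 = 593
Selection 8: 593 + 134 = 727
Selection 9: 727 + 134 = 861
Selection 10: 861 + 134 = 995
Selection 11: 995 + 134 = 1129
Selection 12: 1129 + 134 = 1263
Selection 13: 1263 + 134 = 1397
Selection 14: 1397 + 134 = 1531
Selection 15: 1531 + 134 = 1665
Selection 16: 1665 + 134 = 1799
Selection 17: 1799 + 134 = 1933
Selection 18: 1933 + 134 = 2067

3128, 3262, 57, 191, 325, 459, 593, 727, 861, 995, 1129, 1263, 1397, 1531, 1665, 1799, 1933, 2067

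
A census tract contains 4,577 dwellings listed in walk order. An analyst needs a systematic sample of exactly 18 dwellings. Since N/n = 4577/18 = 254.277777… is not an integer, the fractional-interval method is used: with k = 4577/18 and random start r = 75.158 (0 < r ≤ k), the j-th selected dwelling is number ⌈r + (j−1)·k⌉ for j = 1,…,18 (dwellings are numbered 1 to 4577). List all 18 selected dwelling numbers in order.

j=1: r + 0k = 75.158 → ⌈·⌉ = 76
j=2: r + 1k = 329.435777… → ⌈·⌉ = 330
j=3: r + 2k = 583.713555… → ⌈·⌉ = 584
j=4: r + 3k = 837.991333… → ⌈·⌉ = 838
j=5: r + 4k = 1092.269111… → ⌈·⌉ = 1093
j=6: r + 5k = 1346.546888… → ⌈·⌉ = 1347
j=7: r + 6k = 1600.824666… → ⌈·⌉ = 1601
j=8: r + 7k = 1855.102444… → ⌈·⌉ = 1856
j=9: r + 8k = 2109.380222… → ⌈·⌉ = 2110
j=10: r + 9k = 2363.658 → ⌈·⌉ = 2364
j=11: r + 10k = 2617.935777… → ⌈·⌉ = 2618
j=12: r + 11k = 2872.213555… → ⌈·⌉ = 2873
j=13: r + 12k = 3126.491333… → ⌈·⌉ = 3127
j=14: r + 13k = 3380.769111… → ⌈·⌉ = 3381
j=15: r + 14k = 3635.046888… → ⌈·⌉ = 3636
j=16: r + 15k = 3889.324666… → ⌈·⌉ = 3890
j=17: r + 16k = 4143.602444… → ⌈·⌉ = 4144
j=18: r + 17k = 4397.880222… → ⌈·⌉ = 4398

76, 330, 584, 838, 1093, 1347, 1601, 1856, 2110, 2364, 2618, 2873, 3127, 3381, 3636, 3890, 4144, 4398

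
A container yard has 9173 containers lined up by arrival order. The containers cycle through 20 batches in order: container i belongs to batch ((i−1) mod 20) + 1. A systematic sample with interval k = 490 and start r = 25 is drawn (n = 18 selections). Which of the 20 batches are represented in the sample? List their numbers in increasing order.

Consecutive selections differ by k = 490, so their batch numbers differ by 490 mod 20 = 10.
gcd(490, 20) = 10, so the sample visits 20/10 = 2 distinct residues mod 20.
Start 25 is batch 5; the batches hit are 5, 15.

5, 15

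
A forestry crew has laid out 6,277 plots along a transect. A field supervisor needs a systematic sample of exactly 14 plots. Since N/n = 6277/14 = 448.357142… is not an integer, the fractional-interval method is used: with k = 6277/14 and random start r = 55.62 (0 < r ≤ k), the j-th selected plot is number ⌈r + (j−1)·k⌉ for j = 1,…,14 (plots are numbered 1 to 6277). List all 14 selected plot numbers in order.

56, 504, 953, 1401, 1850, 2298, 2746, 3195, 3643, 4091, 4540, 4988, 5436, 5885

j=1: r + 0k = 55.62 → ⌈·⌉ = 56
j=2: r + 1k = 503.977142… → ⌈·⌉ = 504
j=3: r + 2k = 952.334285… → ⌈·⌉ = 953
j=4: r + 3k = 1400.691428… → ⌈·⌉ = 1401
j=5: r + 4k = 1849.048571… → ⌈·⌉ = 1850
j=6: r + 5k = 2297.405714… → ⌈·⌉ = 2298
j=7: r + 6k = 2745.762857… → ⌈·⌉ = 2746
j=8: r + 7k = 3194.12 → ⌈·⌉ = 3195
j=9: r + 8k = 3642.477142… → ⌈·⌉ = 3643
j=10: r + 9k = 4090.834285… → ⌈·⌉ = 4091
j=11: r + 10k = 4539.191428… → ⌈·⌉ = 4540
j=12: r + 11k = 4987.548571… → ⌈·⌉ = 4988
j=13: r + 12k = 5435.905714… → ⌈·⌉ = 5436
j=14: r + 13k = 5884.262857… → ⌈·⌉ = 5885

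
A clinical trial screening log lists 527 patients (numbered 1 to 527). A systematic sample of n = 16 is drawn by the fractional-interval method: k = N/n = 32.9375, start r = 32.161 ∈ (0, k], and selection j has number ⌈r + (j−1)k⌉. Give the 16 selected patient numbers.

33, 66, 99, 131, 164, 197, 230, 263, 296, 329, 362, 395, 428, 461, 494, 527

j=1: r + 0k = 32.161 → ⌈·⌉ = 33
j=2: r + 1k = 65.0985 → ⌈·⌉ = 66
j=3: r + 2k = 98.036 → ⌈·⌉ = 99
j=4: r + 3k = 130.9735 → ⌈·⌉ = 131
j=5: r + 4k = 163.911 → ⌈·⌉ = 164
j=6: r + 5k = 196.8485 → ⌈·⌉ = 197
j=7: r + 6k = 229.786 → ⌈·⌉ = 230
j=8: r + 7k = 262.7235 → ⌈·⌉ = 263
j=9: r + 8k = 295.661 → ⌈·⌉ = 296
j=10: r + 9k = 328.5985 → ⌈·⌉ = 329
j=11: r + 10k = 361.536 → ⌈·⌉ = 362
j=12: r + 11k = 394.4735 → ⌈·⌉ = 395
j=13: r + 12k = 427.411 → ⌈·⌉ = 428
j=14: r + 13k = 460.3485 → ⌈·⌉ = 461
j=15: r + 14k = 493.286 → ⌈·⌉ = 494
j=16: r + 15k = 526.2235 → ⌈·⌉ = 527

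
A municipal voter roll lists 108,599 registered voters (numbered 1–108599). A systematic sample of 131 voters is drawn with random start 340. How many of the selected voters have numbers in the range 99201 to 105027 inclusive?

k = 108599/131 = 829
First selection ≥ 99201: 340 + ⌈(99201−340)/829⌉·829 = 340 + 120×829 = 99820
Last selection ≤ 105027: 340 + ⌊(105027−340)/829⌋·829 = 340 + 126×829 = 104794
Count = 126 − 120 + 1 = 7

7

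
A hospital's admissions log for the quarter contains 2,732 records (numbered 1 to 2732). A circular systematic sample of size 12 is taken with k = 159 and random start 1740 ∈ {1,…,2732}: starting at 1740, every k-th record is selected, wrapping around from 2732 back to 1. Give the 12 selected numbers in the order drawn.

Selection 1: 1740
Selection 2: 1740 + 159 = 1899
Selection 3: 1899 + 159 = 2058
Selection 4: 2058 + 159 = 2217
Selection 5: 2217 + 159 = 2376
Selection 6: 2376 + 159 = 2535
Selection 7: 2535 + 159 = 2694
Selection 8: 2694 + 159 = 2853 → 2853 − 2732 = 121
Selection 9: 121 + 159 = 280
Selection 10: 280 + 159 = 439
Selection 11: 439 + 159 = 598
Selection 12: 598 + 159 = 757

1740, 1899, 2058, 2217, 2376, 2535, 2694, 121, 280, 439, 598, 757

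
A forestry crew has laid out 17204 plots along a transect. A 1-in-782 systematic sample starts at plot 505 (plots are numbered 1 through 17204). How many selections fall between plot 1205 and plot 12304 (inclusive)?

15

k = 782
First selection ≥ 1205: 505 + ⌈(1205−505)/782⌉·782 = 505 + 1×782 = 1287
Last selection ≤ 12304: 505 + ⌊(12304−505)/782⌋·782 = 505 + 15×782 = 12235
Count = 15 − 1 + 1 = 15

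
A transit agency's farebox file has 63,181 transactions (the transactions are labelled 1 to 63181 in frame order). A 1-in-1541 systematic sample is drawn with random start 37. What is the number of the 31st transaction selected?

46267

k = 1541
31st selection = r + (31−1)·k = 37 + 30×1541 = 37 + 46230 = 46267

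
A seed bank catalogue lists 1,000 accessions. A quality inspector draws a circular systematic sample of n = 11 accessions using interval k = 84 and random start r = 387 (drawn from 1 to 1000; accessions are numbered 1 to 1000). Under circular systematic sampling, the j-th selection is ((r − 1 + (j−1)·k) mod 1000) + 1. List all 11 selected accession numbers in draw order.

387, 471, 555, 639, 723, 807, 891, 975, 59, 143, 227

Selection 1: 387
Selection 2: 387 + 84 = 471
Selection 3: 471 + 84 = 555
Selection 4: 555 + 84 = 639
Selection 5: 639 + 84 = 723
Selection 6: 723 + 84 = 807
Selection 7: 807 + 84 = 891
Selection 8: 891 + 84 = 975
Selection 9: 975 + 84 = 1059 → 1059 − 1000 = 59
Selection 10: 59 + 84 = 143
Selection 11: 143 + 84 = 227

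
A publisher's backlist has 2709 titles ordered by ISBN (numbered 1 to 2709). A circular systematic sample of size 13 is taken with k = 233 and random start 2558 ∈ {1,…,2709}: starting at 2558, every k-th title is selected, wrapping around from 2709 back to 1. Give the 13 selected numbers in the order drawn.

2558, 82, 315, 548, 781, 1014, 1247, 1480, 1713, 1946, 2179, 2412, 2645

Selection 1: 2558
Selection 2: 2558 + 233 = 2791 → 2791 − 2709 = 82
Selection 3: 82 + 233 = 315
Selection 4: 315 + 233 = 548
Selection 5: 548 + 233 = 781
Selection 6: 781 + 233 = 1014
Selection 7: 1014 + 233 = 1247
Selection 8: 1247 + 233 = 1480
Selection 9: 1480 + 233 = 1713
Selection 10: 1713 + 233 = 1946
Selection 11: 1946 + 233 = 2179
Selection 12: 2179 + 233 = 2412
Selection 13: 2412 + 233 = 2645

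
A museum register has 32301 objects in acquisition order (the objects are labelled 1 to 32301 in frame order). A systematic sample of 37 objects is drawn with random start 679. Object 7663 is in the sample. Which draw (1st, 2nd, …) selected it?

9

k = 32301/37 = 873
position = (7663 − 679)/873 + 1 = 6984/873 + 1 = 8 + 1 = 9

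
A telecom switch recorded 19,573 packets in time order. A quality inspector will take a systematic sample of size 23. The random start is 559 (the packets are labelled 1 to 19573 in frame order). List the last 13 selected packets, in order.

9069, 9920, 10771, 11622, 12473, 13324, 14175, 15026, 15877, 16728, 17579, 18430, 19281

k = N/n = 19573/23 = 851
11th selection = 559 + 10×851 = 9069
12th: 9069 + 851 = 9920
13th: 9920 + 851 = 10771
14th: 10771 + 851 = 11622
15th: 11622 + 851 = 12473
16th: 12473 + 851 = 13324
17th: 13324 + 851 = 14175
18th: 14175 + 851 = 15026
19th: 15026 + 851 = 15877
20th: 15877 + 851 = 16728
21st: 16728 + 851 = 17579
22nd: 17579 + 851 = 18430
23rd: 18430 + 851 = 19281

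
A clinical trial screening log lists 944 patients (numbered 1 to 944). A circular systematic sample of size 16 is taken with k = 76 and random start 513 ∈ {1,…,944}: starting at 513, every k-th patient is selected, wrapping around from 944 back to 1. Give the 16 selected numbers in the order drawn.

Selection 1: 513
Selection 2: 513 + 76 = 589
Selection 3: 589 + 76 = 665
Selection 4: 665 + 76 = 741
Selection 5: 741 + 76 = 817
Selection 6: 817 + 76 = 893
Selection 7: 893 + 76 = 969 → 969 − 944 = 25
Selection 8: 25 + 76 = 101
Selection 9: 101 + 76 = 177
Selection 10: 177 + 76 = 253
Selection 11: 253 + 76 = 329
Selection 12: 329 + 76 = 405
Selection 13: 405 + 76 = 481
Selection 14: 481 + 76 = 557
Selection 15: 557 + 76 = 633
Selection 16: 633 + 76 = 709

513, 589, 665, 741, 817, 893, 25, 101, 177, 253, 329, 405, 481, 557, 633, 709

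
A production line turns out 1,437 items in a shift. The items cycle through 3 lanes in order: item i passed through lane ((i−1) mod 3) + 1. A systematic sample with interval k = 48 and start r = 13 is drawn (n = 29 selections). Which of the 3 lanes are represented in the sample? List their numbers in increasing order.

1

Consecutive selections differ by k = 48, so their lane numbers differ by 48 mod 3 = 0.
gcd(48, 3) = 3, so the sample visits 3/3 = 1 distinct residues mod 3.
Start 13 is lane 1; the lanes hit are 1.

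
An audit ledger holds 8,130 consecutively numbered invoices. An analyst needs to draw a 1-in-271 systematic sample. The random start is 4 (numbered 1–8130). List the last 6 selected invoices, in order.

6508, 6779, 7050, 7321, 7592, 7863

25th selection = 4 + 24×271 = 6508
26th: 6508 + 271 = 6779
27th: 6779 + 271 = 7050
28th: 7050 + 271 = 7321
29th: 7321 + 271 = 7592
30th: 7592 + 271 = 7863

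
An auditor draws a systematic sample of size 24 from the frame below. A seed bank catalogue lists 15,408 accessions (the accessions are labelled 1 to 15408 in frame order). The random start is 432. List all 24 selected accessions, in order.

k = N/n = 15408/24 = 642
accession 1: 432
accession 2: 432 + 642 = 1074
accession 3: 1074 + 642 = 1716
accession 4: 1716 + 642 = 2358
accession 5: 2358 + 642 = 3000
accession 6: 3000 + 642 = 3642
accession 7: 3642 + 642 = 4284
accession 8: 4284 + 642 = 4926
accession 9: 4926 + 642 = 5568
accession 10: 5568 + 642 = 6210
accession 11: 6210 + 642 = 6852
accession 12: 6852 + 642 = 7494
accession 13: 7494 + 642 = 8136
accession 14: 8136 + 642 = 8778
accession 15: 8778 + 642 = 9420
accession 16: 9420 + 642 = 10062
accession 17: 10062 + 642 = 10704
accession 18: 10704 + 642 = 11346
accession 19: 11346 + 642 = 11988
accession 20: 11988 + 642 = 12630
accession 21: 12630 + 642 = 13272
accession 22: 13272 + 642 = 13914
accession 23: 13914 + 642 = 14556
accession 24: 14556 + 642 = 15198

432, 1074, 1716, 2358, 3000, 3642, 4284, 4926, 5568, 6210, 6852, 7494, 8136, 8778, 9420, 10062, 10704, 11346, 11988, 12630, 13272, 13914, 14556, 15198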